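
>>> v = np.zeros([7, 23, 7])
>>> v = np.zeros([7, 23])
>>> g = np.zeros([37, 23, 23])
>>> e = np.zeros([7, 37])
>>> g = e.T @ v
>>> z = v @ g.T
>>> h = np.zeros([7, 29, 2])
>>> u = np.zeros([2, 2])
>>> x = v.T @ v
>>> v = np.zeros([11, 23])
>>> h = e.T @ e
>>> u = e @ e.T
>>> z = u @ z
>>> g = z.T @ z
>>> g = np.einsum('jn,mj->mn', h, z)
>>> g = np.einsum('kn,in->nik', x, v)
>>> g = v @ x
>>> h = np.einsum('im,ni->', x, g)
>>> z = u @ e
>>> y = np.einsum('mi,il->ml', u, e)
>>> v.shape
(11, 23)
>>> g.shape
(11, 23)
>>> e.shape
(7, 37)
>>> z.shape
(7, 37)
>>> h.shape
()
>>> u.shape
(7, 7)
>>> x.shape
(23, 23)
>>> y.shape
(7, 37)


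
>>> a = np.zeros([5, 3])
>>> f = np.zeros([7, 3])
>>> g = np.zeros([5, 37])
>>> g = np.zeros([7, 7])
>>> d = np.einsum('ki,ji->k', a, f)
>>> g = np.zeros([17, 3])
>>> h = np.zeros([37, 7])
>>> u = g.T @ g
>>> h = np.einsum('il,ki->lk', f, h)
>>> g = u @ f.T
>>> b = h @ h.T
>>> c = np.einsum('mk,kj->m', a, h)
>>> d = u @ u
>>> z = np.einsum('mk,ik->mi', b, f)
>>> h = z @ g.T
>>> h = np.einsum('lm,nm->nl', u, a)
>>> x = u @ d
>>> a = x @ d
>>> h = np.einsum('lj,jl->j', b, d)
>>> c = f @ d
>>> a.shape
(3, 3)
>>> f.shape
(7, 3)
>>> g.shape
(3, 7)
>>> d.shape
(3, 3)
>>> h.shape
(3,)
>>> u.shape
(3, 3)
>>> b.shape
(3, 3)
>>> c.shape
(7, 3)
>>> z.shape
(3, 7)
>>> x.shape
(3, 3)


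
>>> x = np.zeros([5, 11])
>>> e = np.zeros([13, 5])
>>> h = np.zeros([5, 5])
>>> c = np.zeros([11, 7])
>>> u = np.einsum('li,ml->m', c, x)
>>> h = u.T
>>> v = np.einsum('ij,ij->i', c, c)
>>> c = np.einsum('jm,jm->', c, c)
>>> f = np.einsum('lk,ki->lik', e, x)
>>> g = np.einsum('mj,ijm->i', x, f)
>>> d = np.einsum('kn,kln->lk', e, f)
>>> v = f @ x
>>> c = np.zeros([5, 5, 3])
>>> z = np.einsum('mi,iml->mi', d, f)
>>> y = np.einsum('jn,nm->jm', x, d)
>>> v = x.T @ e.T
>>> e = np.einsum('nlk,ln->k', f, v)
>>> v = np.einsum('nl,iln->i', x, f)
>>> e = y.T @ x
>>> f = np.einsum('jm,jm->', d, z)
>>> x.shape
(5, 11)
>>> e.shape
(13, 11)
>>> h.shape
(5,)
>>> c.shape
(5, 5, 3)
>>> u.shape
(5,)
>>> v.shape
(13,)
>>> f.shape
()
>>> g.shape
(13,)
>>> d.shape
(11, 13)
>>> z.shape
(11, 13)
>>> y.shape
(5, 13)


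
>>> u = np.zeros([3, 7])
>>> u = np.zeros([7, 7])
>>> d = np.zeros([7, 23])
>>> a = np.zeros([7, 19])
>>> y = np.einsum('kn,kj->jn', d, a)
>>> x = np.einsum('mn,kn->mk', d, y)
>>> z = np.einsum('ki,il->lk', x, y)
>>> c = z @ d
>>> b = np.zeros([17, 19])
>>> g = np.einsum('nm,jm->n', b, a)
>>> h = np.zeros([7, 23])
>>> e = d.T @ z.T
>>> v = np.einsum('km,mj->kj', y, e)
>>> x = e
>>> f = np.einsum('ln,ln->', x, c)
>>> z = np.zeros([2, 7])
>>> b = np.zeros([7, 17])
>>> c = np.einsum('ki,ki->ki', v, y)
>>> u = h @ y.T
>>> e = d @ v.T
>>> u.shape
(7, 19)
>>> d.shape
(7, 23)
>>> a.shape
(7, 19)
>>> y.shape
(19, 23)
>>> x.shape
(23, 23)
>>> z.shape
(2, 7)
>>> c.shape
(19, 23)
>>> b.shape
(7, 17)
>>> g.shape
(17,)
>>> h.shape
(7, 23)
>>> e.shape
(7, 19)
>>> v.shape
(19, 23)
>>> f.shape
()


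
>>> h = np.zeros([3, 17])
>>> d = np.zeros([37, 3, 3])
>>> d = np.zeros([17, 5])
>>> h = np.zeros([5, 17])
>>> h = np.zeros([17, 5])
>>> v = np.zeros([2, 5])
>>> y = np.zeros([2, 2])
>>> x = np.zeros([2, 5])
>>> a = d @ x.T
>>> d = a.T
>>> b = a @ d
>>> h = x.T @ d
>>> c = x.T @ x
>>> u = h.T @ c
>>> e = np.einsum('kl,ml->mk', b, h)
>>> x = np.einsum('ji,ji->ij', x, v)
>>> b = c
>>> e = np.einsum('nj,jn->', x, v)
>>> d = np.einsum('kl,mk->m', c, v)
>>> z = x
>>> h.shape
(5, 17)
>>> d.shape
(2,)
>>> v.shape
(2, 5)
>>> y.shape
(2, 2)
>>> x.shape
(5, 2)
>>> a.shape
(17, 2)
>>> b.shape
(5, 5)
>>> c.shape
(5, 5)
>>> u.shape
(17, 5)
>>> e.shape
()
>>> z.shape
(5, 2)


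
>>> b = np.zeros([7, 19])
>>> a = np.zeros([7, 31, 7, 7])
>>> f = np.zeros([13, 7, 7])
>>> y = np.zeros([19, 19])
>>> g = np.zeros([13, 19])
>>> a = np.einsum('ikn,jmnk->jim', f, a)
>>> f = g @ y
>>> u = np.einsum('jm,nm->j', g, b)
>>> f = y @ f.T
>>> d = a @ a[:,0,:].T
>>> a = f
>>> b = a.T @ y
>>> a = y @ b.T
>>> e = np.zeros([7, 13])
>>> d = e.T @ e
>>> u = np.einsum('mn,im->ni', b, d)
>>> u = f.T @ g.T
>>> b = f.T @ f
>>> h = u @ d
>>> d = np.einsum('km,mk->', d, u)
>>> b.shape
(13, 13)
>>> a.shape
(19, 13)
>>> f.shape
(19, 13)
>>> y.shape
(19, 19)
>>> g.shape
(13, 19)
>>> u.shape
(13, 13)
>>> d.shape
()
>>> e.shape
(7, 13)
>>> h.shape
(13, 13)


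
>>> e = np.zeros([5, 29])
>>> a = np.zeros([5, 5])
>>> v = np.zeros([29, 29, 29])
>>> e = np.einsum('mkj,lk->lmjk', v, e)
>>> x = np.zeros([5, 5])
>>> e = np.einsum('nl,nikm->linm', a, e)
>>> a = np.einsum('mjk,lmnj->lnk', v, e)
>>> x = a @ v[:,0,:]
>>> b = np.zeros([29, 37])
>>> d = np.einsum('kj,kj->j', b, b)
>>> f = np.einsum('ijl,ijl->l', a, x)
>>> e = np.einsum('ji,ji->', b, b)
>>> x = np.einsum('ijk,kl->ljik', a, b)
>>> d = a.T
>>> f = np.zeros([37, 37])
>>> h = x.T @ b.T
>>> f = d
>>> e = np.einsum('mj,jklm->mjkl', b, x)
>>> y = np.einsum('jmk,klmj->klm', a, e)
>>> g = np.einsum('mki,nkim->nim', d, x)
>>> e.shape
(29, 37, 5, 5)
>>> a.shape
(5, 5, 29)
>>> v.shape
(29, 29, 29)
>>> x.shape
(37, 5, 5, 29)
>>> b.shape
(29, 37)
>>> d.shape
(29, 5, 5)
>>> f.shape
(29, 5, 5)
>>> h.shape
(29, 5, 5, 29)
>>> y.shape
(29, 37, 5)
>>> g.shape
(37, 5, 29)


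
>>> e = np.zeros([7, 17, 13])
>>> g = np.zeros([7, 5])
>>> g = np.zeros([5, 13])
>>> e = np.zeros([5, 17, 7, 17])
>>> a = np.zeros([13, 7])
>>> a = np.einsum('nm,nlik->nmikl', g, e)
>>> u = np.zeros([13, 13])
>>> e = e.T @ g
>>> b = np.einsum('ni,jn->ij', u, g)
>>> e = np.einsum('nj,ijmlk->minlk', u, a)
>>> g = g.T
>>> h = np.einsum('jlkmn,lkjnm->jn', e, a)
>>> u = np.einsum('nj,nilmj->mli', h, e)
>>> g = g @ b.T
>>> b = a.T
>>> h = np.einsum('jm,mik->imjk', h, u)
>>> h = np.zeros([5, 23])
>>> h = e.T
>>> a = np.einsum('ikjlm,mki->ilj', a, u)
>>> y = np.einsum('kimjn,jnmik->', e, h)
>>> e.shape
(7, 5, 13, 17, 17)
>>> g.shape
(13, 13)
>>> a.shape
(5, 17, 7)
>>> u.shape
(17, 13, 5)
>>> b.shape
(17, 17, 7, 13, 5)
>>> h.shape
(17, 17, 13, 5, 7)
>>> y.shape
()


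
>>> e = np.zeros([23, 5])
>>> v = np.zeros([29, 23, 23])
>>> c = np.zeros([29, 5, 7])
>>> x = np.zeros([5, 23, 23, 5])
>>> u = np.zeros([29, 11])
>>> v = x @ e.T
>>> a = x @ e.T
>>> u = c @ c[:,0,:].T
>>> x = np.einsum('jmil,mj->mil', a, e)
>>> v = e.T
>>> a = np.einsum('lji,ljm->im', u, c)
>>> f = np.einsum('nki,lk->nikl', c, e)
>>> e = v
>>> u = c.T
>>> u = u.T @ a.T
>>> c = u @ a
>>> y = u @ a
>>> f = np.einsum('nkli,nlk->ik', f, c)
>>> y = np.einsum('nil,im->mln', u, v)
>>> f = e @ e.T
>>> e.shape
(5, 23)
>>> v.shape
(5, 23)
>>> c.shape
(29, 5, 7)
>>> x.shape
(23, 23, 23)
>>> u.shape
(29, 5, 29)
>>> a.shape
(29, 7)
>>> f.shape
(5, 5)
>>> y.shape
(23, 29, 29)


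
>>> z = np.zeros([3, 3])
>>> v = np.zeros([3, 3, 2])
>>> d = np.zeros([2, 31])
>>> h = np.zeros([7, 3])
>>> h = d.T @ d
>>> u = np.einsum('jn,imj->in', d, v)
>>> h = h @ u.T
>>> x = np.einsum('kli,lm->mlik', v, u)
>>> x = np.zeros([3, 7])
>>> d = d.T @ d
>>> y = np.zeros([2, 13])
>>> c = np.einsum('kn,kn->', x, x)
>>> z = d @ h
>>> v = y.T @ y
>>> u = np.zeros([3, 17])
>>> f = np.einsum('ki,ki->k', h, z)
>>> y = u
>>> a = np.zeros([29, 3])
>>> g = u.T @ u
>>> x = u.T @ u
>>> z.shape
(31, 3)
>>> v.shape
(13, 13)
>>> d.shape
(31, 31)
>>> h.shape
(31, 3)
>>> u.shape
(3, 17)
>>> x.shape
(17, 17)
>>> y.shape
(3, 17)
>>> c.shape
()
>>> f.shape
(31,)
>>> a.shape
(29, 3)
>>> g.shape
(17, 17)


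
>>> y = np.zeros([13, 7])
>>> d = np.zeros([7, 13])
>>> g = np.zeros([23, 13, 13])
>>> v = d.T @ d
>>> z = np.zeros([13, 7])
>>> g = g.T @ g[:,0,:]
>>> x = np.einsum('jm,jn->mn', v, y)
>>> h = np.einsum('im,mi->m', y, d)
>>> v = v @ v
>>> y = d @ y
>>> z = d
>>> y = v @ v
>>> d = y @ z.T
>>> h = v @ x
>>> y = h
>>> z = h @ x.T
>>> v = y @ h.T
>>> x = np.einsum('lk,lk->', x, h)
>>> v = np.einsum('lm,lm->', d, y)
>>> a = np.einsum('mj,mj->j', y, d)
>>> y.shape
(13, 7)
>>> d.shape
(13, 7)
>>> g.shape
(13, 13, 13)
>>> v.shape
()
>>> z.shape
(13, 13)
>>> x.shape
()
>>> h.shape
(13, 7)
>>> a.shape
(7,)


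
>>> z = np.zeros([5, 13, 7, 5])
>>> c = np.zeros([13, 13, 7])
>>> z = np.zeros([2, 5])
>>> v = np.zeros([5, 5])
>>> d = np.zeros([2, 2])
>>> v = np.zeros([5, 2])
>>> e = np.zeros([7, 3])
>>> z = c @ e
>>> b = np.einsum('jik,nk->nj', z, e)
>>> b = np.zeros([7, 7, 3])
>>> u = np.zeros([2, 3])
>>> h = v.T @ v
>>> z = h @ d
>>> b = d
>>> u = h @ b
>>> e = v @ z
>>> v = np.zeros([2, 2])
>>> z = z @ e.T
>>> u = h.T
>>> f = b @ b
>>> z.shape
(2, 5)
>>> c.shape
(13, 13, 7)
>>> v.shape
(2, 2)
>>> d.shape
(2, 2)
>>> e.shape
(5, 2)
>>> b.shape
(2, 2)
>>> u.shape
(2, 2)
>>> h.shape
(2, 2)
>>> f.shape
(2, 2)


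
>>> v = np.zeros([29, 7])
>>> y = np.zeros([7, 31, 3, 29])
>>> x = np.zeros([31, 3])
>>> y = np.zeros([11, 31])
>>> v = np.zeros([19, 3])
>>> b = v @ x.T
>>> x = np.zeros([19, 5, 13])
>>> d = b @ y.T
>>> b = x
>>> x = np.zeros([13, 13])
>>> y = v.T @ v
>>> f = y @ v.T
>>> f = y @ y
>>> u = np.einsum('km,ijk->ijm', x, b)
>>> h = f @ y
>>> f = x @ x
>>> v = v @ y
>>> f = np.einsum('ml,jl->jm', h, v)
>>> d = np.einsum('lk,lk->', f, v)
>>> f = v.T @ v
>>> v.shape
(19, 3)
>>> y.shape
(3, 3)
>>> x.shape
(13, 13)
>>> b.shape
(19, 5, 13)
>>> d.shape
()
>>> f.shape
(3, 3)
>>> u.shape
(19, 5, 13)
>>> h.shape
(3, 3)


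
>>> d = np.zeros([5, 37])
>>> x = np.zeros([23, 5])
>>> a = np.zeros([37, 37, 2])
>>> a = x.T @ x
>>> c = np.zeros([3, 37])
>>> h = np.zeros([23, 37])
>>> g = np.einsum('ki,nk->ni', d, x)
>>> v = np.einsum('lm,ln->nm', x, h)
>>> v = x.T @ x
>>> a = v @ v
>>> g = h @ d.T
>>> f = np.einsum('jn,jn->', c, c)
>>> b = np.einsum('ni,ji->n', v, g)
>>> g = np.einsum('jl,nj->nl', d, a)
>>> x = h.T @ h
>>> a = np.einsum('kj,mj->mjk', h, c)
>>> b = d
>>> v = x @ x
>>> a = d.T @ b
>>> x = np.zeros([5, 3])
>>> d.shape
(5, 37)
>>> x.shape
(5, 3)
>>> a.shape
(37, 37)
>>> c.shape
(3, 37)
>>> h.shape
(23, 37)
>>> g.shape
(5, 37)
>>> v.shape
(37, 37)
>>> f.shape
()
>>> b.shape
(5, 37)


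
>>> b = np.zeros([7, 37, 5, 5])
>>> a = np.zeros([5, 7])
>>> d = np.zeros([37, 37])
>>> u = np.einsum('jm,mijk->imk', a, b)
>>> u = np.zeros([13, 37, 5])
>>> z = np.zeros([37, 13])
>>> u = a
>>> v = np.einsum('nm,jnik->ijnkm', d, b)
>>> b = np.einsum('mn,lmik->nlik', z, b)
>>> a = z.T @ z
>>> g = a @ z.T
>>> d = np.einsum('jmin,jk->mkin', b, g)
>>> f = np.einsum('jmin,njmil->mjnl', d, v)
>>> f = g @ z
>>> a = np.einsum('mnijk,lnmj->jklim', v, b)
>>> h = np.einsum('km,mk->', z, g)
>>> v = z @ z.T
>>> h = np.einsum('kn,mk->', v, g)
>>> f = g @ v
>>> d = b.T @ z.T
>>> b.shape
(13, 7, 5, 5)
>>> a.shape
(5, 37, 13, 37, 5)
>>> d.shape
(5, 5, 7, 37)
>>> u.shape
(5, 7)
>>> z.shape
(37, 13)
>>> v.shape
(37, 37)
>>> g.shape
(13, 37)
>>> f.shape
(13, 37)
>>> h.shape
()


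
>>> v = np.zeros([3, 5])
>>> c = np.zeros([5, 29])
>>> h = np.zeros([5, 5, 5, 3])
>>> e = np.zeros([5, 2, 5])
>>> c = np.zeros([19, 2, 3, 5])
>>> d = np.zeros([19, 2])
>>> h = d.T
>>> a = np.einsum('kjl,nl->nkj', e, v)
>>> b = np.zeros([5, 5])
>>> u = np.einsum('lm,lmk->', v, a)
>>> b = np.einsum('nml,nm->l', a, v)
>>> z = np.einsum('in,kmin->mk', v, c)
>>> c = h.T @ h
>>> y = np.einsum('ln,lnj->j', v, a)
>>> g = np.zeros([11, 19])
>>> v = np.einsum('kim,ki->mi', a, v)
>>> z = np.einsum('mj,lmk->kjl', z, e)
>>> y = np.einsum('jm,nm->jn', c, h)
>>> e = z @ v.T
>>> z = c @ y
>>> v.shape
(2, 5)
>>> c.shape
(19, 19)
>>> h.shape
(2, 19)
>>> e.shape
(5, 19, 2)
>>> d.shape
(19, 2)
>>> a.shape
(3, 5, 2)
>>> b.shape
(2,)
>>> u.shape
()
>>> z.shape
(19, 2)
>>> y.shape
(19, 2)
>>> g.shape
(11, 19)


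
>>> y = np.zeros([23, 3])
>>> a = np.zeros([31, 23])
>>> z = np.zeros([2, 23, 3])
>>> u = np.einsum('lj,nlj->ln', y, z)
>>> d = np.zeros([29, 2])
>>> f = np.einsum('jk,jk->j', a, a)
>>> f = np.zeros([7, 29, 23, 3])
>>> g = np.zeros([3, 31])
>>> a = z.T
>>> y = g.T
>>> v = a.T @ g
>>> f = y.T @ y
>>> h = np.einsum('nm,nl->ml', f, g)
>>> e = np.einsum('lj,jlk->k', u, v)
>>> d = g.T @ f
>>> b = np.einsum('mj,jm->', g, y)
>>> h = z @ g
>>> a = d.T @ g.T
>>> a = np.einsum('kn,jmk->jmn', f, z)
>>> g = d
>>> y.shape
(31, 3)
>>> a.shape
(2, 23, 3)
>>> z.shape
(2, 23, 3)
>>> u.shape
(23, 2)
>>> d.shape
(31, 3)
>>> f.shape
(3, 3)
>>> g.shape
(31, 3)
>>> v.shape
(2, 23, 31)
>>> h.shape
(2, 23, 31)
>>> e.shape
(31,)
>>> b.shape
()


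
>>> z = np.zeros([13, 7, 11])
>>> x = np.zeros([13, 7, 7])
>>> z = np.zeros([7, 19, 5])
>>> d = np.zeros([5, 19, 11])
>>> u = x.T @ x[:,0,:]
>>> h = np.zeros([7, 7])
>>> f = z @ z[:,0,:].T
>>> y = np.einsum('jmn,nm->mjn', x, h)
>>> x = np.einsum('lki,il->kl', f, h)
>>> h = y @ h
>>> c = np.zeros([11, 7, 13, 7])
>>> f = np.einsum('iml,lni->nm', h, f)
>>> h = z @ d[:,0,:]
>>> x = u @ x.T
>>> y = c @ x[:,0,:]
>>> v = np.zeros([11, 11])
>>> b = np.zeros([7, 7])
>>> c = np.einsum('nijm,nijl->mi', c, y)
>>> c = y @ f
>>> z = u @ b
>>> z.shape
(7, 7, 7)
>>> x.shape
(7, 7, 19)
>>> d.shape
(5, 19, 11)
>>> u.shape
(7, 7, 7)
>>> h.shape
(7, 19, 11)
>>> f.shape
(19, 13)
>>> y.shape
(11, 7, 13, 19)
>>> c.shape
(11, 7, 13, 13)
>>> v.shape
(11, 11)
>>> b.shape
(7, 7)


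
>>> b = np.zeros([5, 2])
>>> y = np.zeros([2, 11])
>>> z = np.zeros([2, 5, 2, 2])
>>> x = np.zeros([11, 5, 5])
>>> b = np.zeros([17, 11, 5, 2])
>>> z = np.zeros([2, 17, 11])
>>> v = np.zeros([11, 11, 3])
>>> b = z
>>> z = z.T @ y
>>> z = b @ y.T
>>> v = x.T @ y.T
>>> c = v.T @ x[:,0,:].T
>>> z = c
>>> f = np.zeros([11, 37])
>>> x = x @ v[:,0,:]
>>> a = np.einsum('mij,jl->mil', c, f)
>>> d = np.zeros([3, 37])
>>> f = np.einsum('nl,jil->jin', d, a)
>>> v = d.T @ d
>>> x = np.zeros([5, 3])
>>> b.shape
(2, 17, 11)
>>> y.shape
(2, 11)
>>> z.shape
(2, 5, 11)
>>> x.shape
(5, 3)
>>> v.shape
(37, 37)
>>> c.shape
(2, 5, 11)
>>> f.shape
(2, 5, 3)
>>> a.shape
(2, 5, 37)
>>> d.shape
(3, 37)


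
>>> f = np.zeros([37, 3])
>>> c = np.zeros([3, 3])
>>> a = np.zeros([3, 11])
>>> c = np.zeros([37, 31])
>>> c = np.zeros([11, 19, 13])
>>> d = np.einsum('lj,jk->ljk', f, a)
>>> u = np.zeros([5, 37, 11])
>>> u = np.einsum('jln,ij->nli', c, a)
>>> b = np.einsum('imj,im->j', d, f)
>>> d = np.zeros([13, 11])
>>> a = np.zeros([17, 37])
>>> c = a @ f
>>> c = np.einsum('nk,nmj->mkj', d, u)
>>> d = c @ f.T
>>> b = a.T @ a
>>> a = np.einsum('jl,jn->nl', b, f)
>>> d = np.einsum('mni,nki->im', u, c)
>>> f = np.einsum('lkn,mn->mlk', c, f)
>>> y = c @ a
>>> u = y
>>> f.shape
(37, 19, 11)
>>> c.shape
(19, 11, 3)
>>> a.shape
(3, 37)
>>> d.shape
(3, 13)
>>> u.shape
(19, 11, 37)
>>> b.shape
(37, 37)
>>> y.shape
(19, 11, 37)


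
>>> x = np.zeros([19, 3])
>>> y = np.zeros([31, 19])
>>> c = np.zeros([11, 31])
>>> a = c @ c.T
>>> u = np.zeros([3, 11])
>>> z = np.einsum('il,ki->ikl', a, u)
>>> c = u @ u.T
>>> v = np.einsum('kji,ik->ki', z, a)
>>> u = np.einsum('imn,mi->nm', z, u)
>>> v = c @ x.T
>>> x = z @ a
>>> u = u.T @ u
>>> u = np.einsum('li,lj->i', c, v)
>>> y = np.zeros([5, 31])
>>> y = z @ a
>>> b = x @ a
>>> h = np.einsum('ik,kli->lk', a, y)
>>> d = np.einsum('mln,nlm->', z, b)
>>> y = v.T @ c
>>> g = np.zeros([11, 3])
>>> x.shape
(11, 3, 11)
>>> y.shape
(19, 3)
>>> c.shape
(3, 3)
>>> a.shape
(11, 11)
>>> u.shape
(3,)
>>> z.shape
(11, 3, 11)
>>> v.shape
(3, 19)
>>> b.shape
(11, 3, 11)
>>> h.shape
(3, 11)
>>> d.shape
()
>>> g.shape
(11, 3)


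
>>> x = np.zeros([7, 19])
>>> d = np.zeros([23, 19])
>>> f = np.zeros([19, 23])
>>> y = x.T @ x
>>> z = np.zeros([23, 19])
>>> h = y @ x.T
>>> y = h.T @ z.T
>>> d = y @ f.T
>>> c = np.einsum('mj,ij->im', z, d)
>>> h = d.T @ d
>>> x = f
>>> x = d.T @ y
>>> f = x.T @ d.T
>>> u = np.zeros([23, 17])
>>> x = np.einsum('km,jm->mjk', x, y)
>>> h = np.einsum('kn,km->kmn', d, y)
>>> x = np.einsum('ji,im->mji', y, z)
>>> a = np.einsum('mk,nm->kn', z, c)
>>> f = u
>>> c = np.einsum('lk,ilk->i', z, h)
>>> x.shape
(19, 7, 23)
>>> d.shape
(7, 19)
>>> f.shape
(23, 17)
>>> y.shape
(7, 23)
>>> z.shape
(23, 19)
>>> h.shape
(7, 23, 19)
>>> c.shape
(7,)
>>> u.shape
(23, 17)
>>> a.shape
(19, 7)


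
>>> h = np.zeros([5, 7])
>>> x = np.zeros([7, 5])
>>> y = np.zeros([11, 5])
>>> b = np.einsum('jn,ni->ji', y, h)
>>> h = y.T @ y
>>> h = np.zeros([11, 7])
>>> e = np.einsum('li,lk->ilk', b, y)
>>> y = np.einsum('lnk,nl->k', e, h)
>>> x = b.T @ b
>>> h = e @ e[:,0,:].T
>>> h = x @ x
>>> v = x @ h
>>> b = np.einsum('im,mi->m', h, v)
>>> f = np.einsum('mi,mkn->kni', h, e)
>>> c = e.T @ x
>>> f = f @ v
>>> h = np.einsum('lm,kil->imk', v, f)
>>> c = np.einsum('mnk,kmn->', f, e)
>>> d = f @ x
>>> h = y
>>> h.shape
(5,)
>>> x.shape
(7, 7)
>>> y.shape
(5,)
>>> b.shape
(7,)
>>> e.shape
(7, 11, 5)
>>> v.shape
(7, 7)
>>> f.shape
(11, 5, 7)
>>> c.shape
()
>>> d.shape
(11, 5, 7)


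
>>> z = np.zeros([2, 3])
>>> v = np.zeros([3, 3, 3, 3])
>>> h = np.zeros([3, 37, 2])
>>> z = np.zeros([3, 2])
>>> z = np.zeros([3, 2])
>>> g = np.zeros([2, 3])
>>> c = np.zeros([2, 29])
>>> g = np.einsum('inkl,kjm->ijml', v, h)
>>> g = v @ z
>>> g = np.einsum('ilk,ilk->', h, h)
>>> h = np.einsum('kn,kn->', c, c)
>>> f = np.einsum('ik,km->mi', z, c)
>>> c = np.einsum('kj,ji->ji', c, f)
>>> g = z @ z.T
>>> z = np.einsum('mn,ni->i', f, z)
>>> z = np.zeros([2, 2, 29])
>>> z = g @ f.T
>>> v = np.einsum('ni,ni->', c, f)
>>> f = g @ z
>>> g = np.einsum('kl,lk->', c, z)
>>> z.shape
(3, 29)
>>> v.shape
()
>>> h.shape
()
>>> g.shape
()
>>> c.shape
(29, 3)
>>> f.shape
(3, 29)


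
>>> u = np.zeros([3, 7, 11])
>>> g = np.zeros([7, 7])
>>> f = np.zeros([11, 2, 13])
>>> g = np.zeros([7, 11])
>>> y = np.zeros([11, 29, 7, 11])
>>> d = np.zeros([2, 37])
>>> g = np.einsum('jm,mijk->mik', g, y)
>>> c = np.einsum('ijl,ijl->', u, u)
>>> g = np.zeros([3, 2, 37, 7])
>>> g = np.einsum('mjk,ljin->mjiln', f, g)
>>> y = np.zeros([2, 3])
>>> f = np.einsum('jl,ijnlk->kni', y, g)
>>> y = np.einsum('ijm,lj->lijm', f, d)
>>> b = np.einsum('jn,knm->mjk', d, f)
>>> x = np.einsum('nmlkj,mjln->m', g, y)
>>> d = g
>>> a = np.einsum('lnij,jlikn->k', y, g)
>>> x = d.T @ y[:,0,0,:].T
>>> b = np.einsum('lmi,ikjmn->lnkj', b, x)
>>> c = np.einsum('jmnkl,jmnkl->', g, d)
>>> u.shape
(3, 7, 11)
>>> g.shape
(11, 2, 37, 3, 7)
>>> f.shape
(7, 37, 11)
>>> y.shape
(2, 7, 37, 11)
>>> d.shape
(11, 2, 37, 3, 7)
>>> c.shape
()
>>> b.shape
(11, 2, 3, 37)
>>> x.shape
(7, 3, 37, 2, 2)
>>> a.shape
(3,)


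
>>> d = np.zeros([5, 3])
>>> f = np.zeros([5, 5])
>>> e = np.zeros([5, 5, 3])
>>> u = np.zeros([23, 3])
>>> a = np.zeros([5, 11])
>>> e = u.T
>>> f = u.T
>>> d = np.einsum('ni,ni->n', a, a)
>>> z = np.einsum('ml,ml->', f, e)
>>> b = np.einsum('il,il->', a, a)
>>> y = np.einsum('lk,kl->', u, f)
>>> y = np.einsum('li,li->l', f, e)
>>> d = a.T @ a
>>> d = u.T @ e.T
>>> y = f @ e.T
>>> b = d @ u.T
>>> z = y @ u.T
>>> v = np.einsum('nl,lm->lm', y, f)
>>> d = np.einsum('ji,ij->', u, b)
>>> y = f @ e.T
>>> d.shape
()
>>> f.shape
(3, 23)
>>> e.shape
(3, 23)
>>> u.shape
(23, 3)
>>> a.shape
(5, 11)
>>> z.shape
(3, 23)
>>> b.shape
(3, 23)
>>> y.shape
(3, 3)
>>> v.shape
(3, 23)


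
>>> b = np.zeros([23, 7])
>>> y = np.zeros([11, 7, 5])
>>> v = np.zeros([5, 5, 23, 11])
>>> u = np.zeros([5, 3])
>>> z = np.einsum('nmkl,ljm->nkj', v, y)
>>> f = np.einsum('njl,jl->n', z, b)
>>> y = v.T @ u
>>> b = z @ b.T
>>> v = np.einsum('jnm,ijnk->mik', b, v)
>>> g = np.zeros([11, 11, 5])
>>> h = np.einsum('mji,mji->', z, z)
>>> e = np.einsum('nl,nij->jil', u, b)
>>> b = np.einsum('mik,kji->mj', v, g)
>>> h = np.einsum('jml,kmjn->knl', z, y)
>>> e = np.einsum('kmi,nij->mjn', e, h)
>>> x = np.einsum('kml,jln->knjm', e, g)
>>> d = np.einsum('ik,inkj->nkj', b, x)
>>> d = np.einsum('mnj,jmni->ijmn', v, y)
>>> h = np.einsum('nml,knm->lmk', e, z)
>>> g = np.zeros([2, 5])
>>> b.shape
(23, 11)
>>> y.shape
(11, 23, 5, 3)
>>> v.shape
(23, 5, 11)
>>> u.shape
(5, 3)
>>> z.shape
(5, 23, 7)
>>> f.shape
(5,)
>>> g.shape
(2, 5)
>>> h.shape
(11, 7, 5)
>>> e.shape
(23, 7, 11)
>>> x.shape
(23, 5, 11, 7)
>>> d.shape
(3, 11, 23, 5)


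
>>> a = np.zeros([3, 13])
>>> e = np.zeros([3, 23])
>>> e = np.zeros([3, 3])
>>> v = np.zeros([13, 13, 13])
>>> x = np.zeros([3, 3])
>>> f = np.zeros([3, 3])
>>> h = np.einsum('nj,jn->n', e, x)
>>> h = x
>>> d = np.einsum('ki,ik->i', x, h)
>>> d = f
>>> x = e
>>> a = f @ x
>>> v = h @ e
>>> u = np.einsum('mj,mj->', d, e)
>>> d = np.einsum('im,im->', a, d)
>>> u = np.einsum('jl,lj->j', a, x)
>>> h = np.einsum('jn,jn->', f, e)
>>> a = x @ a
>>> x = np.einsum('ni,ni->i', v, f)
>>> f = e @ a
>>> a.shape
(3, 3)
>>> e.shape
(3, 3)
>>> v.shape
(3, 3)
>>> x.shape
(3,)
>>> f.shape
(3, 3)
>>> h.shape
()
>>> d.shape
()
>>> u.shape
(3,)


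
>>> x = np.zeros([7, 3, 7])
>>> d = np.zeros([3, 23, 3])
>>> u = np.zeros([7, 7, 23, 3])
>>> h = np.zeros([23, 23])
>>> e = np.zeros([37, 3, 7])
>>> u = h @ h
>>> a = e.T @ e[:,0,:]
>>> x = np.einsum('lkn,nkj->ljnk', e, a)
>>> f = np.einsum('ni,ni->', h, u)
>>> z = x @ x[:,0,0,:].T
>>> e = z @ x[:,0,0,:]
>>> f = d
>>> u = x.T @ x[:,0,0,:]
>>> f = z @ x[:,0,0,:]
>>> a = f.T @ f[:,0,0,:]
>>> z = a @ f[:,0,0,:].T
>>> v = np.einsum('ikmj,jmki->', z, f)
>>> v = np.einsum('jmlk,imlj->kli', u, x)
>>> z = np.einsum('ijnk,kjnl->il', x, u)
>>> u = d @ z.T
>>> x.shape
(37, 7, 7, 3)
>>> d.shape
(3, 23, 3)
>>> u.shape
(3, 23, 37)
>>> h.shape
(23, 23)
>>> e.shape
(37, 7, 7, 3)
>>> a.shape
(3, 7, 7, 3)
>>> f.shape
(37, 7, 7, 3)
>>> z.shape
(37, 3)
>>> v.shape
(3, 7, 37)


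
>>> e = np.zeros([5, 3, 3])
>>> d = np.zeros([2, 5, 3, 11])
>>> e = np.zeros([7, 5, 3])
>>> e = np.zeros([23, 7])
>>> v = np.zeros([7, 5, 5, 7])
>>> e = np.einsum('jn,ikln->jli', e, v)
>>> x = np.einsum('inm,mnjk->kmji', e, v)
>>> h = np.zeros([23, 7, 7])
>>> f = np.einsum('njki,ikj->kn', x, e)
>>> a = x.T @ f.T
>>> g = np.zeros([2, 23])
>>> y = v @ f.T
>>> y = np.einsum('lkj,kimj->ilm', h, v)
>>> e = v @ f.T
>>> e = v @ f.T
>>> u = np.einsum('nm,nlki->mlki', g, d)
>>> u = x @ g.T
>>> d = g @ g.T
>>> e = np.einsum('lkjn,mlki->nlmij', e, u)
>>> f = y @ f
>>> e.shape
(5, 7, 7, 2, 5)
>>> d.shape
(2, 2)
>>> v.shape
(7, 5, 5, 7)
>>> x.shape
(7, 7, 5, 23)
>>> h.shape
(23, 7, 7)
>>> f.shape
(5, 23, 7)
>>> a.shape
(23, 5, 7, 5)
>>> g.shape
(2, 23)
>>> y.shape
(5, 23, 5)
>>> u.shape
(7, 7, 5, 2)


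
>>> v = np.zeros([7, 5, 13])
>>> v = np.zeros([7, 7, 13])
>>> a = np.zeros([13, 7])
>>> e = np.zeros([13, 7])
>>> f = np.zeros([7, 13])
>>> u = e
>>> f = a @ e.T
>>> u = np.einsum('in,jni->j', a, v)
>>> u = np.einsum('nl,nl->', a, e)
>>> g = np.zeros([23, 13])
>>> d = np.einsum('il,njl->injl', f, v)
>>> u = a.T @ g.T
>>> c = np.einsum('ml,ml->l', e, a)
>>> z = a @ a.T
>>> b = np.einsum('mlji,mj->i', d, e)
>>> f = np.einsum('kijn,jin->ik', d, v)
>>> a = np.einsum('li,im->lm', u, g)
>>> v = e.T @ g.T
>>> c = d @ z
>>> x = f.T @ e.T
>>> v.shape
(7, 23)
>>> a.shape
(7, 13)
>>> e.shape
(13, 7)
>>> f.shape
(7, 13)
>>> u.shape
(7, 23)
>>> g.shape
(23, 13)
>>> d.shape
(13, 7, 7, 13)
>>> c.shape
(13, 7, 7, 13)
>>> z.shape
(13, 13)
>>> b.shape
(13,)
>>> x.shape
(13, 13)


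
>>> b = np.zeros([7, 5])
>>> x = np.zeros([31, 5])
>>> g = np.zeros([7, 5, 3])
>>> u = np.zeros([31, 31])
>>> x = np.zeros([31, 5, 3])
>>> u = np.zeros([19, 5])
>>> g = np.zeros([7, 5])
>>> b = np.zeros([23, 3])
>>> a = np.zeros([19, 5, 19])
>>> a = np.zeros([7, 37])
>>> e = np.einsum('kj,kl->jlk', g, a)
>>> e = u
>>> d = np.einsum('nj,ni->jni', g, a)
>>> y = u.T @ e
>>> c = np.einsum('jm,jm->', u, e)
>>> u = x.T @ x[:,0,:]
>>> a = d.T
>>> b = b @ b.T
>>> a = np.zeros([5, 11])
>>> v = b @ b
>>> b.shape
(23, 23)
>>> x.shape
(31, 5, 3)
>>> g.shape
(7, 5)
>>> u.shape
(3, 5, 3)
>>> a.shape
(5, 11)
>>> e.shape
(19, 5)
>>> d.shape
(5, 7, 37)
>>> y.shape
(5, 5)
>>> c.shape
()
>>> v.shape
(23, 23)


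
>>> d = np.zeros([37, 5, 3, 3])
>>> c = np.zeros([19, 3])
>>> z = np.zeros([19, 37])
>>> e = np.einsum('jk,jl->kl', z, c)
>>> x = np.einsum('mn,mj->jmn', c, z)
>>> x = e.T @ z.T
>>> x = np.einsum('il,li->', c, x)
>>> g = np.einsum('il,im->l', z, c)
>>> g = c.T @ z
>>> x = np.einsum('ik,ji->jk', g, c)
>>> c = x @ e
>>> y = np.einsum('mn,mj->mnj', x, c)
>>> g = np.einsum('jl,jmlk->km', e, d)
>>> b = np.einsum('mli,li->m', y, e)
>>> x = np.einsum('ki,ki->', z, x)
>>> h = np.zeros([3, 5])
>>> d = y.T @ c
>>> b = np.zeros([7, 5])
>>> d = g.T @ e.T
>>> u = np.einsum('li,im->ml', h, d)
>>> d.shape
(5, 37)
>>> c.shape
(19, 3)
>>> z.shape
(19, 37)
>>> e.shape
(37, 3)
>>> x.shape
()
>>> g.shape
(3, 5)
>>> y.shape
(19, 37, 3)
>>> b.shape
(7, 5)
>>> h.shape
(3, 5)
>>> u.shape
(37, 3)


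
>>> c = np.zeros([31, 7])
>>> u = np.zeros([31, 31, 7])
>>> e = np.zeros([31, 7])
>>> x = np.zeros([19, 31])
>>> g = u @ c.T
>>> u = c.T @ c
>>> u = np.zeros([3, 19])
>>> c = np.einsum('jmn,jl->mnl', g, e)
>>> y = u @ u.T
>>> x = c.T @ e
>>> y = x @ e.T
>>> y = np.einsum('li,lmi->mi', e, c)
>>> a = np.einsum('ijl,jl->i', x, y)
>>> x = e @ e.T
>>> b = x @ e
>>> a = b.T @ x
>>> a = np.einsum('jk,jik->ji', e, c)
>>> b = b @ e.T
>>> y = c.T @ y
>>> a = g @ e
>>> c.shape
(31, 31, 7)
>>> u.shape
(3, 19)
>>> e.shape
(31, 7)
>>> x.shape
(31, 31)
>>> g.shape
(31, 31, 31)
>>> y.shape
(7, 31, 7)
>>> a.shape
(31, 31, 7)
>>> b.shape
(31, 31)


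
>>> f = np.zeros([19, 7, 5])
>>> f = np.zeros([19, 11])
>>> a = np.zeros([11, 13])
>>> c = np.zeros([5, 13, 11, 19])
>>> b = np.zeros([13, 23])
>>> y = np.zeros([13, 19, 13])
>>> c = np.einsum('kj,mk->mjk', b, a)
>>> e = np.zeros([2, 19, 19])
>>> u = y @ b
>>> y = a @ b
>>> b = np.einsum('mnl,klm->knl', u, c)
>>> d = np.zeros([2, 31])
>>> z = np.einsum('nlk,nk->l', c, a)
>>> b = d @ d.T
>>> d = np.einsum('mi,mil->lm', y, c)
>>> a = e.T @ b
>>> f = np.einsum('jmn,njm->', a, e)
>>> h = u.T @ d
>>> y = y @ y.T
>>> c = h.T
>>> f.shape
()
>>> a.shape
(19, 19, 2)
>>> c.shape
(11, 19, 23)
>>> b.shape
(2, 2)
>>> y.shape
(11, 11)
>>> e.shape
(2, 19, 19)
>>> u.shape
(13, 19, 23)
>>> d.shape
(13, 11)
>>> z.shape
(23,)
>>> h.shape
(23, 19, 11)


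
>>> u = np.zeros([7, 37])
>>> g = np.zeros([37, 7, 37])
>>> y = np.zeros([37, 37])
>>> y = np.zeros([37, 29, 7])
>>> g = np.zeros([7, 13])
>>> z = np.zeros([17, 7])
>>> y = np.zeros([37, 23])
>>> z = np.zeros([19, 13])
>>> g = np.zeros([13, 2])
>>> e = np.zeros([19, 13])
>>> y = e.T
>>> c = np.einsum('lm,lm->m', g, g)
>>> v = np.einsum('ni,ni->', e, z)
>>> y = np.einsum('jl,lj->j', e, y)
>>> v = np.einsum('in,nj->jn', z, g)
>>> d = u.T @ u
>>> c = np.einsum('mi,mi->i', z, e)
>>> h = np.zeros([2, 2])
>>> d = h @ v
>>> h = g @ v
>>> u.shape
(7, 37)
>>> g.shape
(13, 2)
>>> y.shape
(19,)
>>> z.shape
(19, 13)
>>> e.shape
(19, 13)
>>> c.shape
(13,)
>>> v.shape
(2, 13)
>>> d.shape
(2, 13)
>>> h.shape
(13, 13)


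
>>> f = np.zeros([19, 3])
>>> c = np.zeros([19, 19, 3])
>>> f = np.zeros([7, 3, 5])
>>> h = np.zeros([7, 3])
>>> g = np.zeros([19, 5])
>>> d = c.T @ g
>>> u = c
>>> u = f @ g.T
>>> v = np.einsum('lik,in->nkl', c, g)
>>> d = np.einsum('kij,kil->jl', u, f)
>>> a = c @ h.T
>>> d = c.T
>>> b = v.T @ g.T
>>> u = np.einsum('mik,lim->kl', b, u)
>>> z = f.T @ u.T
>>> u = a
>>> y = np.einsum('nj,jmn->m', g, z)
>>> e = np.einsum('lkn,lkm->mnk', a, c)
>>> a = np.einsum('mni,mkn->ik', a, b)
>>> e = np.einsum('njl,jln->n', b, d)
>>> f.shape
(7, 3, 5)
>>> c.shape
(19, 19, 3)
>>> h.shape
(7, 3)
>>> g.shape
(19, 5)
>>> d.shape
(3, 19, 19)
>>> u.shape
(19, 19, 7)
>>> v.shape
(5, 3, 19)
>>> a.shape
(7, 3)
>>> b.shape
(19, 3, 19)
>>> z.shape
(5, 3, 19)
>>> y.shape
(3,)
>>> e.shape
(19,)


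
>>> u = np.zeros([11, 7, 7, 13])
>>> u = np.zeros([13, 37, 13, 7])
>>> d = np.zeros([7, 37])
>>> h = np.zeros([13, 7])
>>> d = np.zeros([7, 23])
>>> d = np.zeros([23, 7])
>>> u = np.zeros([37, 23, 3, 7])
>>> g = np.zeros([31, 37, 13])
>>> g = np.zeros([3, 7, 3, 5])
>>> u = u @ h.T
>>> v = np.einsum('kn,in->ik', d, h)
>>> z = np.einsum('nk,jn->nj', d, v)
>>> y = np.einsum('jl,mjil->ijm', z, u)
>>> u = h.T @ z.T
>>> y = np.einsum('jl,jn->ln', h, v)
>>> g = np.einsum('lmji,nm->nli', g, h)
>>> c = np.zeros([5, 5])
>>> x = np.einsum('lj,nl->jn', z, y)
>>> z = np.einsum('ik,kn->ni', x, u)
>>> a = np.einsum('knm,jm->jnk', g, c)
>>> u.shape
(7, 23)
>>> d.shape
(23, 7)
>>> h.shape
(13, 7)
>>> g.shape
(13, 3, 5)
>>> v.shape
(13, 23)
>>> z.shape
(23, 13)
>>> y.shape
(7, 23)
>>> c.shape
(5, 5)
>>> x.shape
(13, 7)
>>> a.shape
(5, 3, 13)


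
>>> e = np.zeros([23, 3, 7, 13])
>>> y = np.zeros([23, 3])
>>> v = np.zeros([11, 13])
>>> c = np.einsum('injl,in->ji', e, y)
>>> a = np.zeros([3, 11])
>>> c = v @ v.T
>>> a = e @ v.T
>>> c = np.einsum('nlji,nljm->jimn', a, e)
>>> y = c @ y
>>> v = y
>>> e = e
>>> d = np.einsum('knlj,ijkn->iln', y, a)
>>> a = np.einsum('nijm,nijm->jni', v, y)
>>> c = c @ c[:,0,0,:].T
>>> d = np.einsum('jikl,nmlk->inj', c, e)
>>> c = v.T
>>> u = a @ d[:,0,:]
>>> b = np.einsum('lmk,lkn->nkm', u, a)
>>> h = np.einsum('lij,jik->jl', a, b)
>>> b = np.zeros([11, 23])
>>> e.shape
(23, 3, 7, 13)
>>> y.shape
(7, 11, 13, 3)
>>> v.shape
(7, 11, 13, 3)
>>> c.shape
(3, 13, 11, 7)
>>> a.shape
(13, 7, 11)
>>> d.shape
(11, 23, 7)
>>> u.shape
(13, 7, 7)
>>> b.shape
(11, 23)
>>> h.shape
(11, 13)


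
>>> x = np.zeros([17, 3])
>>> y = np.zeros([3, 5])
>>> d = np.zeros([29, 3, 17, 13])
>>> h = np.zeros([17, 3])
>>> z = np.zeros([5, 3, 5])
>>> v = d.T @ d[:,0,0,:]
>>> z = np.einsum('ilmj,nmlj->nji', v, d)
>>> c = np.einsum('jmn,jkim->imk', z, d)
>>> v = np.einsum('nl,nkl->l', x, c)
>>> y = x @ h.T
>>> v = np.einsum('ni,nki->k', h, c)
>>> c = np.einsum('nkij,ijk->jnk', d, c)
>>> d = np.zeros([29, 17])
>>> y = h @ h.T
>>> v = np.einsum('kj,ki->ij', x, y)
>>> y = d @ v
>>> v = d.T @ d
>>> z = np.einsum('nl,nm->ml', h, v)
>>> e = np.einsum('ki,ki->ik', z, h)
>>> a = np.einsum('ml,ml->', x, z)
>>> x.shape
(17, 3)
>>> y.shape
(29, 3)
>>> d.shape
(29, 17)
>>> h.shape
(17, 3)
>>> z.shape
(17, 3)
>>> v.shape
(17, 17)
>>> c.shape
(13, 29, 3)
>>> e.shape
(3, 17)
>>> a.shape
()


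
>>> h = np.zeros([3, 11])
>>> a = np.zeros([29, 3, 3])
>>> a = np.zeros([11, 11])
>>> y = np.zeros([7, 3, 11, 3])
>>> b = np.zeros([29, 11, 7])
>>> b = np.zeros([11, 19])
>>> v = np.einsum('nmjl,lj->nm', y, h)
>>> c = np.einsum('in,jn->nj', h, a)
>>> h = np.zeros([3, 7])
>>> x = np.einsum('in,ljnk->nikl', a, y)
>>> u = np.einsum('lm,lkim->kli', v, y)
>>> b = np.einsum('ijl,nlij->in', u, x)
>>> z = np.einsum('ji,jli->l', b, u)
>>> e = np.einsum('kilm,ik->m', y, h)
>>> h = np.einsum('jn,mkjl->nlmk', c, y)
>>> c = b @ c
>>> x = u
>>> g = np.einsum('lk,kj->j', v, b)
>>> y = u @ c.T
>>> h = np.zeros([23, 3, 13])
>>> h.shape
(23, 3, 13)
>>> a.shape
(11, 11)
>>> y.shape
(3, 7, 3)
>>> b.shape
(3, 11)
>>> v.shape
(7, 3)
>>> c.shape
(3, 11)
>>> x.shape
(3, 7, 11)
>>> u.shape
(3, 7, 11)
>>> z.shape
(7,)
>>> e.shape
(3,)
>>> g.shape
(11,)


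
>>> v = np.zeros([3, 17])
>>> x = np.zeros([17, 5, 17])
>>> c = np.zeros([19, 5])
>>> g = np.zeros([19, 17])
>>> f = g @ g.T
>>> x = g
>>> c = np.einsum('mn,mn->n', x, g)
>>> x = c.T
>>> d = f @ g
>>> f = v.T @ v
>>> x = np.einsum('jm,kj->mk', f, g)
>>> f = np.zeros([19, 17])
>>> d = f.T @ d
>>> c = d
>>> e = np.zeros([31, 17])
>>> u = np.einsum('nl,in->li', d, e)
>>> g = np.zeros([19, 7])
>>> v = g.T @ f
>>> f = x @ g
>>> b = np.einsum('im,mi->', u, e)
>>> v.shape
(7, 17)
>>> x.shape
(17, 19)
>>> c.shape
(17, 17)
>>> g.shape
(19, 7)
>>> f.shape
(17, 7)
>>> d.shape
(17, 17)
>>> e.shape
(31, 17)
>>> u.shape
(17, 31)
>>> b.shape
()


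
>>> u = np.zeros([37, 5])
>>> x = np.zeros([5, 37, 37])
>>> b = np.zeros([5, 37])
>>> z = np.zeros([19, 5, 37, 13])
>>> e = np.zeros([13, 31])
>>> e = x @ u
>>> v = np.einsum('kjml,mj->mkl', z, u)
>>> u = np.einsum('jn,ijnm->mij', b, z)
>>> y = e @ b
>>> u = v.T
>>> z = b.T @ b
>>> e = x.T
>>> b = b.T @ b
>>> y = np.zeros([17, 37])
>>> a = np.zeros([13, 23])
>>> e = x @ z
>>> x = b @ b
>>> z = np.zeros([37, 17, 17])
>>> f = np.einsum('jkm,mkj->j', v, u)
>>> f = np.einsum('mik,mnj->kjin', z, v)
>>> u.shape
(13, 19, 37)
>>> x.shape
(37, 37)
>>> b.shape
(37, 37)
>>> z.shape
(37, 17, 17)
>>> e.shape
(5, 37, 37)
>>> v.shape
(37, 19, 13)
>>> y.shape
(17, 37)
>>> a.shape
(13, 23)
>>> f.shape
(17, 13, 17, 19)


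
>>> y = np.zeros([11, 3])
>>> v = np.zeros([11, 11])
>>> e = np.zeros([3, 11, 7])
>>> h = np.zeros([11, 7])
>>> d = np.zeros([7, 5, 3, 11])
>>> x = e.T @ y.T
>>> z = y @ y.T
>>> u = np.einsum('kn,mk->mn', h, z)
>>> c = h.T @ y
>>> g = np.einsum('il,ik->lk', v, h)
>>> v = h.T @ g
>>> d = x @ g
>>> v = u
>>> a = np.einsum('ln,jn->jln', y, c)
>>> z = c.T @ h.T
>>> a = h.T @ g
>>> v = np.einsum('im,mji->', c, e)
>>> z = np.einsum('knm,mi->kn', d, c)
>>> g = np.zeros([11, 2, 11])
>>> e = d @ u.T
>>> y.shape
(11, 3)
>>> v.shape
()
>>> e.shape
(7, 11, 11)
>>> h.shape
(11, 7)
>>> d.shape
(7, 11, 7)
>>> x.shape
(7, 11, 11)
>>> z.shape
(7, 11)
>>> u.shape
(11, 7)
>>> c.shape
(7, 3)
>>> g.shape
(11, 2, 11)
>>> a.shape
(7, 7)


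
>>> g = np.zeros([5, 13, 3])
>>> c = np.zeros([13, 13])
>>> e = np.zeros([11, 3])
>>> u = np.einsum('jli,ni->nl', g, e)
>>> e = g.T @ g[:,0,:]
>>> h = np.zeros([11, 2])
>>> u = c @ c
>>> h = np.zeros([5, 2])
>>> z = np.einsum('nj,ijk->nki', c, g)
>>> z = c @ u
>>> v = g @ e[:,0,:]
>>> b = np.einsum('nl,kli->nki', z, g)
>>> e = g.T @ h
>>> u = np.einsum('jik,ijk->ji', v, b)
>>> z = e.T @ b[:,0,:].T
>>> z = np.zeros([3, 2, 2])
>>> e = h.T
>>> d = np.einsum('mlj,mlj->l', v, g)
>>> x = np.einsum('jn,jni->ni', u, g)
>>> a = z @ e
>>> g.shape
(5, 13, 3)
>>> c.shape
(13, 13)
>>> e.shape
(2, 5)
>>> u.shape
(5, 13)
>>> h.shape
(5, 2)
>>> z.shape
(3, 2, 2)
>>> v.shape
(5, 13, 3)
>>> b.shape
(13, 5, 3)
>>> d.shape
(13,)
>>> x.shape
(13, 3)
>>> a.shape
(3, 2, 5)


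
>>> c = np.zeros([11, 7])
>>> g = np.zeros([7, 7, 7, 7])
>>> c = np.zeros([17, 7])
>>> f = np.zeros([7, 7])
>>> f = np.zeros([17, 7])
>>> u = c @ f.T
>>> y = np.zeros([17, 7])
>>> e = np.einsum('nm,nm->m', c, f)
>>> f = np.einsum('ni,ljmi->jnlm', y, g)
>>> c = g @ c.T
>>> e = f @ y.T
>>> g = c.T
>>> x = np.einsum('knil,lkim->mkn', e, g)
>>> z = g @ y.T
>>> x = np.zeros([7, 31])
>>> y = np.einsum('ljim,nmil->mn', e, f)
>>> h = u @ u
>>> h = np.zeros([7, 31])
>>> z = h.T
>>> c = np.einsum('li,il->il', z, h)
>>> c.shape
(7, 31)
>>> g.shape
(17, 7, 7, 7)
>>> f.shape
(7, 17, 7, 7)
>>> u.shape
(17, 17)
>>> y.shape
(17, 7)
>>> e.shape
(7, 17, 7, 17)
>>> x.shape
(7, 31)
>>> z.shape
(31, 7)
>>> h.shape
(7, 31)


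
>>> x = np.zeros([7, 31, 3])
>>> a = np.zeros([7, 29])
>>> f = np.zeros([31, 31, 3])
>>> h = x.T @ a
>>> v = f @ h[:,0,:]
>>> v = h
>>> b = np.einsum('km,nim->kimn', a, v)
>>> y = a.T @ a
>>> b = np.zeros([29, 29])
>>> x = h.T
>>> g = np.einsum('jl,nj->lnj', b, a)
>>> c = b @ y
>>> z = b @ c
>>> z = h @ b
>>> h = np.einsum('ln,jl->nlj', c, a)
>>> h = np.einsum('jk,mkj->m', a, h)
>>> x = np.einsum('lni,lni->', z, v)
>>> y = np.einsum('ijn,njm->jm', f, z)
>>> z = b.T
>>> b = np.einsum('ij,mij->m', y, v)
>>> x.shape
()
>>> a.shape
(7, 29)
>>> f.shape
(31, 31, 3)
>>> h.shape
(29,)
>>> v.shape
(3, 31, 29)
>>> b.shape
(3,)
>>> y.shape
(31, 29)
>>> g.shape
(29, 7, 29)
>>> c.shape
(29, 29)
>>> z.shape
(29, 29)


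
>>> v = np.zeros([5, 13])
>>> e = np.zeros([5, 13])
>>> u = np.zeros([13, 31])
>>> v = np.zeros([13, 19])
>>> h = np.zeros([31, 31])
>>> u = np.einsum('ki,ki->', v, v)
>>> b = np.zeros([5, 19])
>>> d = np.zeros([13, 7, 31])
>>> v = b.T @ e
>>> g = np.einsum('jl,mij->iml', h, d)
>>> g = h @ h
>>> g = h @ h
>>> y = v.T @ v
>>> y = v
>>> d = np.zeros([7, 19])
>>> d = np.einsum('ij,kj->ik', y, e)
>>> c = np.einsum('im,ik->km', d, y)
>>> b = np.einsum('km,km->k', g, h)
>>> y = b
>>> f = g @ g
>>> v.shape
(19, 13)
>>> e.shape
(5, 13)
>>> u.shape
()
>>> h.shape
(31, 31)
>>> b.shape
(31,)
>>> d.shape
(19, 5)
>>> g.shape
(31, 31)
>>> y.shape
(31,)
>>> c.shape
(13, 5)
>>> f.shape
(31, 31)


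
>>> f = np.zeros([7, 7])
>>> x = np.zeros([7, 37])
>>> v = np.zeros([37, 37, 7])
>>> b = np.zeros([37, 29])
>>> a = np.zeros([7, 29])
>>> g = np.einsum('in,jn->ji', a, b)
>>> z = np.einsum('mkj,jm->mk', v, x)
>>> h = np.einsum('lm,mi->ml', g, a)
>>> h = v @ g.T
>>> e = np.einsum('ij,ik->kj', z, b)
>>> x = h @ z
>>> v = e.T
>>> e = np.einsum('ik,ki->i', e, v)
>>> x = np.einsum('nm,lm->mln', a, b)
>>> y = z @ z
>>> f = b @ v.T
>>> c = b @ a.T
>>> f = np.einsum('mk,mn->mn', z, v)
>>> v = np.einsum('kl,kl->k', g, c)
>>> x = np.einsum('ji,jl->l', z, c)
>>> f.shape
(37, 29)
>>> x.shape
(7,)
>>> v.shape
(37,)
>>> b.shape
(37, 29)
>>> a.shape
(7, 29)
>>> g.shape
(37, 7)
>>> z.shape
(37, 37)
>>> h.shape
(37, 37, 37)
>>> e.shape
(29,)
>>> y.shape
(37, 37)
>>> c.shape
(37, 7)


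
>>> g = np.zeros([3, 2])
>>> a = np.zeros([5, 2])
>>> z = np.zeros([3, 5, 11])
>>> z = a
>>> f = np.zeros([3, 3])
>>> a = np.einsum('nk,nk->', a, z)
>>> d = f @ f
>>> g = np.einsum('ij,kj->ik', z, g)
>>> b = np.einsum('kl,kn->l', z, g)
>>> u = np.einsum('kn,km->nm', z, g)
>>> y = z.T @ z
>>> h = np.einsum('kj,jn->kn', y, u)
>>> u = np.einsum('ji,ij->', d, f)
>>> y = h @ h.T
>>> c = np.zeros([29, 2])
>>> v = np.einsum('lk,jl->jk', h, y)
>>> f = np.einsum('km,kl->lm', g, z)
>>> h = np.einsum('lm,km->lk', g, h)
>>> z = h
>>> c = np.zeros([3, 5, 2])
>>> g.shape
(5, 3)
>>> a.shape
()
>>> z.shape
(5, 2)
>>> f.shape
(2, 3)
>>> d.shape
(3, 3)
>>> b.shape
(2,)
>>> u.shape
()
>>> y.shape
(2, 2)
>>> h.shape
(5, 2)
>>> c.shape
(3, 5, 2)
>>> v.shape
(2, 3)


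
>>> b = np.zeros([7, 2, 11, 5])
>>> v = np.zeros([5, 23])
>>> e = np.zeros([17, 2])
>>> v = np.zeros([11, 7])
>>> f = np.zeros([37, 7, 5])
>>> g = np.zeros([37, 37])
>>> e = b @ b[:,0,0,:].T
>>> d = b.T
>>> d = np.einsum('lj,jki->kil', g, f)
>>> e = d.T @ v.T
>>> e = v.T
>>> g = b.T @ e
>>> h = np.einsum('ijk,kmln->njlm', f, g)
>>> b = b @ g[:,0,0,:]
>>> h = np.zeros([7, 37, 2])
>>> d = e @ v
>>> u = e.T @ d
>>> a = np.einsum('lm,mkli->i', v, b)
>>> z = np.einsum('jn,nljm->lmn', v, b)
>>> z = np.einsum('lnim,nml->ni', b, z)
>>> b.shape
(7, 2, 11, 11)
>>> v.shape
(11, 7)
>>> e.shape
(7, 11)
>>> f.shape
(37, 7, 5)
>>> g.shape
(5, 11, 2, 11)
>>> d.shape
(7, 7)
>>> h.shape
(7, 37, 2)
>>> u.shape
(11, 7)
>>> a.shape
(11,)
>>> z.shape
(2, 11)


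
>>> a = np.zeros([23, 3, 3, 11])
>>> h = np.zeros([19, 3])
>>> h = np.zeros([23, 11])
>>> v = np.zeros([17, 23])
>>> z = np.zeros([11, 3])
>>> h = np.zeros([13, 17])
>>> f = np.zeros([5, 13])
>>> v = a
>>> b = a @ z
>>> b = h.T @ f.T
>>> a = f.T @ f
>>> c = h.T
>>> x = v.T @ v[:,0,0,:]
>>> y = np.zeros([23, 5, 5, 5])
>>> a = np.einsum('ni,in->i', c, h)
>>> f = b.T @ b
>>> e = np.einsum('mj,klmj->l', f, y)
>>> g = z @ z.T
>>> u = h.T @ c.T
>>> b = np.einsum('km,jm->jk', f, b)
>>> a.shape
(13,)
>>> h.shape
(13, 17)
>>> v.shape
(23, 3, 3, 11)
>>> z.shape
(11, 3)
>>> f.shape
(5, 5)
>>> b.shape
(17, 5)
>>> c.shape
(17, 13)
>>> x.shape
(11, 3, 3, 11)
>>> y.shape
(23, 5, 5, 5)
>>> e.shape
(5,)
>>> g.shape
(11, 11)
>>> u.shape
(17, 17)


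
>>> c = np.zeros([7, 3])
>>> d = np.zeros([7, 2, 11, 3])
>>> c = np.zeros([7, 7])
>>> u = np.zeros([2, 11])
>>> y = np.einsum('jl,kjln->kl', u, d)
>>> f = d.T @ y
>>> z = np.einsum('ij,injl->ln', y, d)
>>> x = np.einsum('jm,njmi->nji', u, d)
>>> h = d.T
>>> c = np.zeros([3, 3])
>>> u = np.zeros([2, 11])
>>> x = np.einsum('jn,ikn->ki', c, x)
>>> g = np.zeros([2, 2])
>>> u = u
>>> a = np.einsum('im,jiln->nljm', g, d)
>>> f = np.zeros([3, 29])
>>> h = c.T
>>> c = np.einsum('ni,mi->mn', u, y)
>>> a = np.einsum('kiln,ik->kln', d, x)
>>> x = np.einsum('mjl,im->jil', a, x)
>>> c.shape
(7, 2)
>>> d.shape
(7, 2, 11, 3)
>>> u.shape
(2, 11)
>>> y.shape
(7, 11)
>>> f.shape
(3, 29)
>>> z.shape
(3, 2)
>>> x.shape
(11, 2, 3)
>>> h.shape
(3, 3)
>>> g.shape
(2, 2)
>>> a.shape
(7, 11, 3)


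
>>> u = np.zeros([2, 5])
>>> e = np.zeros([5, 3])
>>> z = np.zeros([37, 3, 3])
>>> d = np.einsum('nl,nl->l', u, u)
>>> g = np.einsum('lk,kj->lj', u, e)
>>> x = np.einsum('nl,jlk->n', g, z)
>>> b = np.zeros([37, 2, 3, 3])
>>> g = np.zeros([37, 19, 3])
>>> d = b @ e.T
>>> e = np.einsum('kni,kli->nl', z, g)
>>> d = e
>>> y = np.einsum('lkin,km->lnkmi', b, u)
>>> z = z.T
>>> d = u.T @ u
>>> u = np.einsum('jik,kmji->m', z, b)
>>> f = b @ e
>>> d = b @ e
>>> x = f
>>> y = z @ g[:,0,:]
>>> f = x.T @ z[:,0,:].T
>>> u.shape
(2,)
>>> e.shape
(3, 19)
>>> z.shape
(3, 3, 37)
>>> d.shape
(37, 2, 3, 19)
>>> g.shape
(37, 19, 3)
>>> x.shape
(37, 2, 3, 19)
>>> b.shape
(37, 2, 3, 3)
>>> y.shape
(3, 3, 3)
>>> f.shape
(19, 3, 2, 3)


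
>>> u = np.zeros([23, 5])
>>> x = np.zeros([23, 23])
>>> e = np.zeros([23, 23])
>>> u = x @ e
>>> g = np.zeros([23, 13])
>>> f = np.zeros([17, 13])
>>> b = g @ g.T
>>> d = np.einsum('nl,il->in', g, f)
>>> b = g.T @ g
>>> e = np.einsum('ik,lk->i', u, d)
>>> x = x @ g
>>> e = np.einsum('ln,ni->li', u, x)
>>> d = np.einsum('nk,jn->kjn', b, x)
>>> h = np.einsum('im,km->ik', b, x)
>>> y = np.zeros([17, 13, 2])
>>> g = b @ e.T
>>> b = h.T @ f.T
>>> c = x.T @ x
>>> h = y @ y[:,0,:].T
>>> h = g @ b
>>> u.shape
(23, 23)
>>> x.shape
(23, 13)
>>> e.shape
(23, 13)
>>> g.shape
(13, 23)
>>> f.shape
(17, 13)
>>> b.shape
(23, 17)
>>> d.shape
(13, 23, 13)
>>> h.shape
(13, 17)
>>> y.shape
(17, 13, 2)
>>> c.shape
(13, 13)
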